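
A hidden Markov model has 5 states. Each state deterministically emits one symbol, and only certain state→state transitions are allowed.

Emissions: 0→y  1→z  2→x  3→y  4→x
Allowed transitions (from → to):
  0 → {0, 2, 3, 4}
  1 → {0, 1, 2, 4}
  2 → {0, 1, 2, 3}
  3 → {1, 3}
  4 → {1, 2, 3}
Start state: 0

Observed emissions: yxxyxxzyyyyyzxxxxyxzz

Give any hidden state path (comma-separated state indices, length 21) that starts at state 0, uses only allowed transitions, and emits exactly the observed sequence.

0,2,2,0,4,2,1,0,0,3,3,3,1,4,2,2,2,0,2,1,1

  0: obs=y cand={0,3} pick 0 [start]
  1: obs=x cand={2,4} pick 2 [0->2 ok]
  2: obs=x cand={2,4} pick 2 [2->2 ok]
  3: obs=y cand={0,3} pick 0 [2->0 ok]
  4: obs=x cand={2,4} pick 4 [0->4 ok]
  5: obs=x cand={2,4} pick 2 [4->2 ok]
  6: obs=z cand={1} pick 1 [2->1 ok]
  7: obs=y cand={0,3} pick 0 [1->0 ok]
  8: obs=y cand={0,3} pick 0 [0->0 ok]
  9: obs=y cand={0,3} pick 3 [0->3 ok]
  10: obs=y cand={0,3} pick 3 [3->3 ok]
  11: obs=y cand={0,3} pick 3 [3->3 ok]
  12: obs=z cand={1} pick 1 [3->1 ok]
  13: obs=x cand={2,4} pick 4 [1->4 ok]
  14: obs=x cand={2,4} pick 2 [4->2 ok]
  15: obs=x cand={2,4} pick 2 [2->2 ok]
  16: obs=x cand={2,4} pick 2 [2->2 ok]
  17: obs=y cand={0,3} pick 0 [2->0 ok]
  18: obs=x cand={2,4} pick 2 [0->2 ok]
  19: obs=z cand={1} pick 1 [2->1 ok]
  20: obs=z cand={1} pick 1 [1->1 ok]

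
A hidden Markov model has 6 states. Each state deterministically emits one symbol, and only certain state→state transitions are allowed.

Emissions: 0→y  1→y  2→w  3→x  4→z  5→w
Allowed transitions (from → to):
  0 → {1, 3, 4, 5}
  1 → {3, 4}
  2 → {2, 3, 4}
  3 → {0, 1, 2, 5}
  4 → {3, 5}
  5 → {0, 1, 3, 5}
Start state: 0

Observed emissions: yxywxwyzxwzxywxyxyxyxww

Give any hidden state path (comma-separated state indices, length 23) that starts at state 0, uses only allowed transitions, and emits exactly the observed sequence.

  0: obs=y cand={0,1} pick 0 [start]
  1: obs=x cand={3} pick 3 [0->3 ok]
  2: obs=y cand={0,1} pick 0 [3->0 ok]
  3: obs=w cand={2,5} pick 5 [0->5 ok]
  4: obs=x cand={3} pick 3 [5->3 ok]
  5: obs=w cand={2,5} pick 5 [3->5 ok]
  6: obs=y cand={0,1} pick 1 [5->1 ok]
  7: obs=z cand={4} pick 4 [1->4 ok]
  8: obs=x cand={3} pick 3 [4->3 ok]
  9: obs=w cand={2,5} pick 2 [3->2 ok]
  10: obs=z cand={4} pick 4 [2->4 ok]
  11: obs=x cand={3} pick 3 [4->3 ok]
  12: obs=y cand={0,1} pick 0 [3->0 ok]
  13: obs=w cand={2,5} pick 5 [0->5 ok]
  14: obs=x cand={3} pick 3 [5->3 ok]
  15: obs=y cand={0,1} pick 0 [3->0 ok]
  16: obs=x cand={3} pick 3 [0->3 ok]
  17: obs=y cand={0,1} pick 1 [3->1 ok]
  18: obs=x cand={3} pick 3 [1->3 ok]
  19: obs=y cand={0,1} pick 1 [3->1 ok]
  20: obs=x cand={3} pick 3 [1->3 ok]
  21: obs=w cand={2,5} pick 5 [3->5 ok]
  22: obs=w cand={2,5} pick 5 [5->5 ok]

0,3,0,5,3,5,1,4,3,2,4,3,0,5,3,0,3,1,3,1,3,5,5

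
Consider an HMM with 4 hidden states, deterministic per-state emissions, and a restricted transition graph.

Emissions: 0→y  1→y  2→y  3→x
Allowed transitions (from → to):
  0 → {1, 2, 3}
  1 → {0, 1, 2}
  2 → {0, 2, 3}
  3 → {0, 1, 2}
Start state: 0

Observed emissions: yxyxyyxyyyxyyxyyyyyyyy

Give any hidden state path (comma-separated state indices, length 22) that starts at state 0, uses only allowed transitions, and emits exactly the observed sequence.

0,3,0,3,1,0,3,2,2,0,3,1,2,3,2,2,2,2,0,2,0,2

  pos 0: y in {0,1,2}, choose 0; start
  pos 1: x in {3}, choose 3; 0->3 ok
  pos 2: y in {0,1,2}, choose 0; 3->0 ok
  pos 3: x in {3}, choose 3; 0->3 ok
  pos 4: y in {0,1,2}, choose 1; 3->1 ok
  pos 5: y in {0,1,2}, choose 0; 1->0 ok
  pos 6: x in {3}, choose 3; 0->3 ok
  pos 7: y in {0,1,2}, choose 2; 3->2 ok
  pos 8: y in {0,1,2}, choose 2; 2->2 ok
  pos 9: y in {0,1,2}, choose 0; 2->0 ok
  pos 10: x in {3}, choose 3; 0->3 ok
  pos 11: y in {0,1,2}, choose 1; 3->1 ok
  pos 12: y in {0,1,2}, choose 2; 1->2 ok
  pos 13: x in {3}, choose 3; 2->3 ok
  pos 14: y in {0,1,2}, choose 2; 3->2 ok
  pos 15: y in {0,1,2}, choose 2; 2->2 ok
  pos 16: y in {0,1,2}, choose 2; 2->2 ok
  pos 17: y in {0,1,2}, choose 2; 2->2 ok
  pos 18: y in {0,1,2}, choose 0; 2->0 ok
  pos 19: y in {0,1,2}, choose 2; 0->2 ok
  pos 20: y in {0,1,2}, choose 0; 2->0 ok
  pos 21: y in {0,1,2}, choose 2; 0->2 ok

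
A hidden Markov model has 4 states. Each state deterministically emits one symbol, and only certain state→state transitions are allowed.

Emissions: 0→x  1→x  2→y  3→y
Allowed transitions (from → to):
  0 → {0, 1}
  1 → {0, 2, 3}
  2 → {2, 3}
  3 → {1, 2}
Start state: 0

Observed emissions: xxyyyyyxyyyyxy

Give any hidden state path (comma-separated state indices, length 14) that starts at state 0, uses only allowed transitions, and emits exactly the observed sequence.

0,1,2,3,2,2,3,1,3,2,2,3,1,2

  pos 0: x in {0,1}, choose 0; start
  pos 1: x in {0,1}, choose 1; 0->1 ok
  pos 2: y in {2,3}, choose 2; 1->2 ok
  pos 3: y in {2,3}, choose 3; 2->3 ok
  pos 4: y in {2,3}, choose 2; 3->2 ok
  pos 5: y in {2,3}, choose 2; 2->2 ok
  pos 6: y in {2,3}, choose 3; 2->3 ok
  pos 7: x in {0,1}, choose 1; 3->1 ok
  pos 8: y in {2,3}, choose 3; 1->3 ok
  pos 9: y in {2,3}, choose 2; 3->2 ok
  pos 10: y in {2,3}, choose 2; 2->2 ok
  pos 11: y in {2,3}, choose 3; 2->3 ok
  pos 12: x in {0,1}, choose 1; 3->1 ok
  pos 13: y in {2,3}, choose 2; 1->2 ok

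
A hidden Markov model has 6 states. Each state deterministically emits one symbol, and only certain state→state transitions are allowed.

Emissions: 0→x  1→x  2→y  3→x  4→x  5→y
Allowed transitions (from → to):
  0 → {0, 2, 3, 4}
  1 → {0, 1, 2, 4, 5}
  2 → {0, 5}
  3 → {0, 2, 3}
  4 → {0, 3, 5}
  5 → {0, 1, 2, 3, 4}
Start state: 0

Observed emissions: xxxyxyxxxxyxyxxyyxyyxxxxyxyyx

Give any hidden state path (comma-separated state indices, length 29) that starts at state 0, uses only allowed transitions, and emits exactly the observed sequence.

0,0,4,5,4,5,0,4,3,3,2,0,2,0,4,5,2,0,2,5,3,3,0,4,5,1,5,2,0

  t0 'x' -> {0,1,3,4}, take 0 (start)
  t1 'x' -> {0,1,3,4}, take 0 (0->0 ok)
  t2 'x' -> {0,1,3,4}, take 4 (0->4 ok)
  t3 'y' -> {2,5}, take 5 (4->5 ok)
  t4 'x' -> {0,1,3,4}, take 4 (5->4 ok)
  t5 'y' -> {2,5}, take 5 (4->5 ok)
  t6 'x' -> {0,1,3,4}, take 0 (5->0 ok)
  t7 'x' -> {0,1,3,4}, take 4 (0->4 ok)
  t8 'x' -> {0,1,3,4}, take 3 (4->3 ok)
  t9 'x' -> {0,1,3,4}, take 3 (3->3 ok)
  t10 'y' -> {2,5}, take 2 (3->2 ok)
  t11 'x' -> {0,1,3,4}, take 0 (2->0 ok)
  t12 'y' -> {2,5}, take 2 (0->2 ok)
  t13 'x' -> {0,1,3,4}, take 0 (2->0 ok)
  t14 'x' -> {0,1,3,4}, take 4 (0->4 ok)
  t15 'y' -> {2,5}, take 5 (4->5 ok)
  t16 'y' -> {2,5}, take 2 (5->2 ok)
  t17 'x' -> {0,1,3,4}, take 0 (2->0 ok)
  t18 'y' -> {2,5}, take 2 (0->2 ok)
  t19 'y' -> {2,5}, take 5 (2->5 ok)
  t20 'x' -> {0,1,3,4}, take 3 (5->3 ok)
  t21 'x' -> {0,1,3,4}, take 3 (3->3 ok)
  t22 'x' -> {0,1,3,4}, take 0 (3->0 ok)
  t23 'x' -> {0,1,3,4}, take 4 (0->4 ok)
  t24 'y' -> {2,5}, take 5 (4->5 ok)
  t25 'x' -> {0,1,3,4}, take 1 (5->1 ok)
  t26 'y' -> {2,5}, take 5 (1->5 ok)
  t27 'y' -> {2,5}, take 2 (5->2 ok)
  t28 'x' -> {0,1,3,4}, take 0 (2->0 ok)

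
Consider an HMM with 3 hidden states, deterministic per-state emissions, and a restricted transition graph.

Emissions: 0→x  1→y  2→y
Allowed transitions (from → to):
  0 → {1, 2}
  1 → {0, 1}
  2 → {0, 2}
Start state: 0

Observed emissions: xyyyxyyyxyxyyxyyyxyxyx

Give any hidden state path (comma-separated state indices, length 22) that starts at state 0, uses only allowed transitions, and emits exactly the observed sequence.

  t0 'x' -> {0}, take 0 (start)
  t1 'y' -> {1,2}, take 1 (0->1 ok)
  t2 'y' -> {1,2}, take 1 (1->1 ok)
  t3 'y' -> {1,2}, take 1 (1->1 ok)
  t4 'x' -> {0}, take 0 (1->0 ok)
  t5 'y' -> {1,2}, take 1 (0->1 ok)
  t6 'y' -> {1,2}, take 1 (1->1 ok)
  t7 'y' -> {1,2}, take 1 (1->1 ok)
  t8 'x' -> {0}, take 0 (1->0 ok)
  t9 'y' -> {1,2}, take 2 (0->2 ok)
  t10 'x' -> {0}, take 0 (2->0 ok)
  t11 'y' -> {1,2}, take 1 (0->1 ok)
  t12 'y' -> {1,2}, take 1 (1->1 ok)
  t13 'x' -> {0}, take 0 (1->0 ok)
  t14 'y' -> {1,2}, take 2 (0->2 ok)
  t15 'y' -> {1,2}, take 2 (2->2 ok)
  t16 'y' -> {1,2}, take 2 (2->2 ok)
  t17 'x' -> {0}, take 0 (2->0 ok)
  t18 'y' -> {1,2}, take 2 (0->2 ok)
  t19 'x' -> {0}, take 0 (2->0 ok)
  t20 'y' -> {1,2}, take 2 (0->2 ok)
  t21 'x' -> {0}, take 0 (2->0 ok)

0,1,1,1,0,1,1,1,0,2,0,1,1,0,2,2,2,0,2,0,2,0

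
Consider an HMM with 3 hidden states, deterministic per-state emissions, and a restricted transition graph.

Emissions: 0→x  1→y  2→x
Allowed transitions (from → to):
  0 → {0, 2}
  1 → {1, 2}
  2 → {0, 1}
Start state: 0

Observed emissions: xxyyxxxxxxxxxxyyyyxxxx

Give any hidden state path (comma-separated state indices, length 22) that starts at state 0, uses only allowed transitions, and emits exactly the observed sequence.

0,2,1,1,2,0,2,0,2,0,0,0,0,2,1,1,1,1,2,0,0,2

  pos 0: x in {0,2}, choose 0; start
  pos 1: x in {0,2}, choose 2; 0->2 ok
  pos 2: y in {1}, choose 1; 2->1 ok
  pos 3: y in {1}, choose 1; 1->1 ok
  pos 4: x in {0,2}, choose 2; 1->2 ok
  pos 5: x in {0,2}, choose 0; 2->0 ok
  pos 6: x in {0,2}, choose 2; 0->2 ok
  pos 7: x in {0,2}, choose 0; 2->0 ok
  pos 8: x in {0,2}, choose 2; 0->2 ok
  pos 9: x in {0,2}, choose 0; 2->0 ok
  pos 10: x in {0,2}, choose 0; 0->0 ok
  pos 11: x in {0,2}, choose 0; 0->0 ok
  pos 12: x in {0,2}, choose 0; 0->0 ok
  pos 13: x in {0,2}, choose 2; 0->2 ok
  pos 14: y in {1}, choose 1; 2->1 ok
  pos 15: y in {1}, choose 1; 1->1 ok
  pos 16: y in {1}, choose 1; 1->1 ok
  pos 17: y in {1}, choose 1; 1->1 ok
  pos 18: x in {0,2}, choose 2; 1->2 ok
  pos 19: x in {0,2}, choose 0; 2->0 ok
  pos 20: x in {0,2}, choose 0; 0->0 ok
  pos 21: x in {0,2}, choose 2; 0->2 ok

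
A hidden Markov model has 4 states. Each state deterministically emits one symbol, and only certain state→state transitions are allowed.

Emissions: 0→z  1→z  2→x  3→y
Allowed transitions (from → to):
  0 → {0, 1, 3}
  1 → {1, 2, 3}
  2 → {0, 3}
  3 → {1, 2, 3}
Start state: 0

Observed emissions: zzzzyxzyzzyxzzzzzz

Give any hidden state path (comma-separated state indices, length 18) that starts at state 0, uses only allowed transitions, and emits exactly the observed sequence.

0,0,1,1,3,2,0,3,1,1,3,2,0,0,0,0,0,1

  [0] z  {0,1}  => 0  start
  [1] z  {0,1}  => 0  0->0 ok
  [2] z  {0,1}  => 1  0->1 ok
  [3] z  {0,1}  => 1  1->1 ok
  [4] y  {3}  => 3  1->3 ok
  [5] x  {2}  => 2  3->2 ok
  [6] z  {0,1}  => 0  2->0 ok
  [7] y  {3}  => 3  0->3 ok
  [8] z  {0,1}  => 1  3->1 ok
  [9] z  {0,1}  => 1  1->1 ok
  [10] y  {3}  => 3  1->3 ok
  [11] x  {2}  => 2  3->2 ok
  [12] z  {0,1}  => 0  2->0 ok
  [13] z  {0,1}  => 0  0->0 ok
  [14] z  {0,1}  => 0  0->0 ok
  [15] z  {0,1}  => 0  0->0 ok
  [16] z  {0,1}  => 0  0->0 ok
  [17] z  {0,1}  => 1  0->1 ok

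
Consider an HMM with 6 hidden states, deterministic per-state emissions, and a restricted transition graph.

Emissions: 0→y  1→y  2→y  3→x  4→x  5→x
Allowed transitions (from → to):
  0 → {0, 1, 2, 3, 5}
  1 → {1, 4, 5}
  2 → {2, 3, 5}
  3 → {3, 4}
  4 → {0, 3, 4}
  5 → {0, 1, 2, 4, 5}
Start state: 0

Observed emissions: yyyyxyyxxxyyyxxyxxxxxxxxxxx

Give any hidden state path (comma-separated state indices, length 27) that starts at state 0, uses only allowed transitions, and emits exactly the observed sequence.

  [0] y  {0,1,2}  => 0  start
  [1] y  {0,1,2}  => 1  0->1 ok
  [2] y  {0,1,2}  => 1  1->1 ok
  [3] y  {0,1,2}  => 1  1->1 ok
  [4] x  {3,4,5}  => 4  1->4 ok
  [5] y  {0,1,2}  => 0  4->0 ok
  [6] y  {0,1,2}  => 1  0->1 ok
  [7] x  {3,4,5}  => 5  1->5 ok
  [8] x  {3,4,5}  => 5  5->5 ok
  [9] x  {3,4,5}  => 5  5->5 ok
  [10] y  {0,1,2}  => 0  5->0 ok
  [11] y  {0,1,2}  => 0  0->0 ok
  [12] y  {0,1,2}  => 1  0->1 ok
  [13] x  {3,4,5}  => 4  1->4 ok
  [14] x  {3,4,5}  => 4  4->4 ok
  [15] y  {0,1,2}  => 0  4->0 ok
  [16] x  {3,4,5}  => 3  0->3 ok
  [17] x  {3,4,5}  => 3  3->3 ok
  [18] x  {3,4,5}  => 3  3->3 ok
  [19] x  {3,4,5}  => 3  3->3 ok
  [20] x  {3,4,5}  => 3  3->3 ok
  [21] x  {3,4,5}  => 3  3->3 ok
  [22] x  {3,4,5}  => 3  3->3 ok
  [23] x  {3,4,5}  => 3  3->3 ok
  [24] x  {3,4,5}  => 3  3->3 ok
  [25] x  {3,4,5}  => 4  3->4 ok
  [26] x  {3,4,5}  => 4  4->4 ok

0,1,1,1,4,0,1,5,5,5,0,0,1,4,4,0,3,3,3,3,3,3,3,3,3,4,4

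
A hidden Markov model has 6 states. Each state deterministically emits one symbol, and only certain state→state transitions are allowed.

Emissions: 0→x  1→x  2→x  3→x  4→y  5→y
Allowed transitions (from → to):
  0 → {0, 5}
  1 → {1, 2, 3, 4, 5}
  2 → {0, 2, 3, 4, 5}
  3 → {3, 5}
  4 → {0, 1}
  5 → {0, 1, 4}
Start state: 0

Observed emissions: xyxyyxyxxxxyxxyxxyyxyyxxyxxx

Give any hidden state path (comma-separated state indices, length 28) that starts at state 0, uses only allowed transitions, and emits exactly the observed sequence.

  0: obs=x cand={0,1,2,3} pick 0 [start]
  1: obs=y cand={4,5} pick 5 [0->5 ok]
  2: obs=x cand={0,1,2,3} pick 0 [5->0 ok]
  3: obs=y cand={4,5} pick 5 [0->5 ok]
  4: obs=y cand={4,5} pick 4 [5->4 ok]
  5: obs=x cand={0,1,2,3} pick 0 [4->0 ok]
  6: obs=y cand={4,5} pick 5 [0->5 ok]
  7: obs=x cand={0,1,2,3} pick 1 [5->1 ok]
  8: obs=x cand={0,1,2,3} pick 2 [1->2 ok]
  9: obs=x cand={0,1,2,3} pick 0 [2->0 ok]
  10: obs=x cand={0,1,2,3} pick 0 [0->0 ok]
  11: obs=y cand={4,5} pick 5 [0->5 ok]
  12: obs=x cand={0,1,2,3} pick 1 [5->1 ok]
  13: obs=x cand={0,1,2,3} pick 2 [1->2 ok]
  14: obs=y cand={4,5} pick 5 [2->5 ok]
  15: obs=x cand={0,1,2,3} pick 1 [5->1 ok]
  16: obs=x cand={0,1,2,3} pick 3 [1->3 ok]
  17: obs=y cand={4,5} pick 5 [3->5 ok]
  18: obs=y cand={4,5} pick 4 [5->4 ok]
  19: obs=x cand={0,1,2,3} pick 0 [4->0 ok]
  20: obs=y cand={4,5} pick 5 [0->5 ok]
  21: obs=y cand={4,5} pick 4 [5->4 ok]
  22: obs=x cand={0,1,2,3} pick 1 [4->1 ok]
  23: obs=x cand={0,1,2,3} pick 3 [1->3 ok]
  24: obs=y cand={4,5} pick 5 [3->5 ok]
  25: obs=x cand={0,1,2,3} pick 0 [5->0 ok]
  26: obs=x cand={0,1,2,3} pick 0 [0->0 ok]
  27: obs=x cand={0,1,2,3} pick 0 [0->0 ok]

0,5,0,5,4,0,5,1,2,0,0,5,1,2,5,1,3,5,4,0,5,4,1,3,5,0,0,0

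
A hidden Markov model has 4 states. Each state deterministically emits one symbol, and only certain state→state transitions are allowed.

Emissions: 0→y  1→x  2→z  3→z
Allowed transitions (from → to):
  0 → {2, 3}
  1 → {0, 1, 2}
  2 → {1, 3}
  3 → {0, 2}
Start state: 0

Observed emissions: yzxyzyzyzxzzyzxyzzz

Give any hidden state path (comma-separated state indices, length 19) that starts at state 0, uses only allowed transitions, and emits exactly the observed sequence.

  pos 0: y in {0}, choose 0; start
  pos 1: z in {2,3}, choose 2; 0->2 ok
  pos 2: x in {1}, choose 1; 2->1 ok
  pos 3: y in {0}, choose 0; 1->0 ok
  pos 4: z in {2,3}, choose 3; 0->3 ok
  pos 5: y in {0}, choose 0; 3->0 ok
  pos 6: z in {2,3}, choose 3; 0->3 ok
  pos 7: y in {0}, choose 0; 3->0 ok
  pos 8: z in {2,3}, choose 2; 0->2 ok
  pos 9: x in {1}, choose 1; 2->1 ok
  pos 10: z in {2,3}, choose 2; 1->2 ok
  pos 11: z in {2,3}, choose 3; 2->3 ok
  pos 12: y in {0}, choose 0; 3->0 ok
  pos 13: z in {2,3}, choose 2; 0->2 ok
  pos 14: x in {1}, choose 1; 2->1 ok
  pos 15: y in {0}, choose 0; 1->0 ok
  pos 16: z in {2,3}, choose 2; 0->2 ok
  pos 17: z in {2,3}, choose 3; 2->3 ok
  pos 18: z in {2,3}, choose 2; 3->2 ok

0,2,1,0,3,0,3,0,2,1,2,3,0,2,1,0,2,3,2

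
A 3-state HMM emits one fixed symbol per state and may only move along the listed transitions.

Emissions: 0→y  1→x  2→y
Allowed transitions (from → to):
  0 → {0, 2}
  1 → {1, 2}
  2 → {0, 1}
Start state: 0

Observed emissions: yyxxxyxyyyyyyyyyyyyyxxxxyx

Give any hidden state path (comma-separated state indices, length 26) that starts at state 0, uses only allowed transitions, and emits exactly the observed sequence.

  [0] y  {0,2}  => 0  start
  [1] y  {0,2}  => 2  0->2 ok
  [2] x  {1}  => 1  2->1 ok
  [3] x  {1}  => 1  1->1 ok
  [4] x  {1}  => 1  1->1 ok
  [5] y  {0,2}  => 2  1->2 ok
  [6] x  {1}  => 1  2->1 ok
  [7] y  {0,2}  => 2  1->2 ok
  [8] y  {0,2}  => 0  2->0 ok
  [9] y  {0,2}  => 2  0->2 ok
  [10] y  {0,2}  => 0  2->0 ok
  [11] y  {0,2}  => 0  0->0 ok
  [12] y  {0,2}  => 0  0->0 ok
  [13] y  {0,2}  => 0  0->0 ok
  [14] y  {0,2}  => 2  0->2 ok
  [15] y  {0,2}  => 0  2->0 ok
  [16] y  {0,2}  => 0  0->0 ok
  [17] y  {0,2}  => 2  0->2 ok
  [18] y  {0,2}  => 0  2->0 ok
  [19] y  {0,2}  => 2  0->2 ok
  [20] x  {1}  => 1  2->1 ok
  [21] x  {1}  => 1  1->1 ok
  [22] x  {1}  => 1  1->1 ok
  [23] x  {1}  => 1  1->1 ok
  [24] y  {0,2}  => 2  1->2 ok
  [25] x  {1}  => 1  2->1 ok

0,2,1,1,1,2,1,2,0,2,0,0,0,0,2,0,0,2,0,2,1,1,1,1,2,1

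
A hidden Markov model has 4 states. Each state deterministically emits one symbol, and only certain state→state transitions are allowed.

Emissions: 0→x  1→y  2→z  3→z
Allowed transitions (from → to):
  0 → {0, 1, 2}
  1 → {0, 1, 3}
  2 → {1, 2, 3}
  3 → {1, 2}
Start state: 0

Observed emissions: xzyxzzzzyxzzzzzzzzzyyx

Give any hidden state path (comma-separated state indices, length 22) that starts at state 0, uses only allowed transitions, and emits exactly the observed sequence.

0,2,1,0,2,2,3,2,1,0,2,3,2,3,2,3,2,2,3,1,1,0

  0: obs=x cand={0} pick 0 [start]
  1: obs=z cand={2,3} pick 2 [0->2 ok]
  2: obs=y cand={1} pick 1 [2->1 ok]
  3: obs=x cand={0} pick 0 [1->0 ok]
  4: obs=z cand={2,3} pick 2 [0->2 ok]
  5: obs=z cand={2,3} pick 2 [2->2 ok]
  6: obs=z cand={2,3} pick 3 [2->3 ok]
  7: obs=z cand={2,3} pick 2 [3->2 ok]
  8: obs=y cand={1} pick 1 [2->1 ok]
  9: obs=x cand={0} pick 0 [1->0 ok]
  10: obs=z cand={2,3} pick 2 [0->2 ok]
  11: obs=z cand={2,3} pick 3 [2->3 ok]
  12: obs=z cand={2,3} pick 2 [3->2 ok]
  13: obs=z cand={2,3} pick 3 [2->3 ok]
  14: obs=z cand={2,3} pick 2 [3->2 ok]
  15: obs=z cand={2,3} pick 3 [2->3 ok]
  16: obs=z cand={2,3} pick 2 [3->2 ok]
  17: obs=z cand={2,3} pick 2 [2->2 ok]
  18: obs=z cand={2,3} pick 3 [2->3 ok]
  19: obs=y cand={1} pick 1 [3->1 ok]
  20: obs=y cand={1} pick 1 [1->1 ok]
  21: obs=x cand={0} pick 0 [1->0 ok]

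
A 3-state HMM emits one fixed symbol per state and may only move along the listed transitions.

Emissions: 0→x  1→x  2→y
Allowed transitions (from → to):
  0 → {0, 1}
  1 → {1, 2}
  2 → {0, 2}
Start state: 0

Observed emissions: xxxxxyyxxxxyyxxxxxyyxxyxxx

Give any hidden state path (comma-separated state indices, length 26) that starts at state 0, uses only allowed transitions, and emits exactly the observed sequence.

0,0,0,0,1,2,2,0,0,1,1,2,2,0,1,1,1,1,2,2,0,1,2,0,0,1

  t0 'x' -> {0,1}, take 0 (start)
  t1 'x' -> {0,1}, take 0 (0->0 ok)
  t2 'x' -> {0,1}, take 0 (0->0 ok)
  t3 'x' -> {0,1}, take 0 (0->0 ok)
  t4 'x' -> {0,1}, take 1 (0->1 ok)
  t5 'y' -> {2}, take 2 (1->2 ok)
  t6 'y' -> {2}, take 2 (2->2 ok)
  t7 'x' -> {0,1}, take 0 (2->0 ok)
  t8 'x' -> {0,1}, take 0 (0->0 ok)
  t9 'x' -> {0,1}, take 1 (0->1 ok)
  t10 'x' -> {0,1}, take 1 (1->1 ok)
  t11 'y' -> {2}, take 2 (1->2 ok)
  t12 'y' -> {2}, take 2 (2->2 ok)
  t13 'x' -> {0,1}, take 0 (2->0 ok)
  t14 'x' -> {0,1}, take 1 (0->1 ok)
  t15 'x' -> {0,1}, take 1 (1->1 ok)
  t16 'x' -> {0,1}, take 1 (1->1 ok)
  t17 'x' -> {0,1}, take 1 (1->1 ok)
  t18 'y' -> {2}, take 2 (1->2 ok)
  t19 'y' -> {2}, take 2 (2->2 ok)
  t20 'x' -> {0,1}, take 0 (2->0 ok)
  t21 'x' -> {0,1}, take 1 (0->1 ok)
  t22 'y' -> {2}, take 2 (1->2 ok)
  t23 'x' -> {0,1}, take 0 (2->0 ok)
  t24 'x' -> {0,1}, take 0 (0->0 ok)
  t25 'x' -> {0,1}, take 1 (0->1 ok)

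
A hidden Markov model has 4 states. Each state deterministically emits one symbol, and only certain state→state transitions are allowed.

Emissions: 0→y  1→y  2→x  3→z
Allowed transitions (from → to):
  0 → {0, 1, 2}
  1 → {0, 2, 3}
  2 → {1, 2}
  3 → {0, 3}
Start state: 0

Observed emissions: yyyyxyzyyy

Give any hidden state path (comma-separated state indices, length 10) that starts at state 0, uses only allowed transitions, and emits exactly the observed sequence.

  pos 0: y in {0,1}, choose 0; start
  pos 1: y in {0,1}, choose 1; 0->1 ok
  pos 2: y in {0,1}, choose 0; 1->0 ok
  pos 3: y in {0,1}, choose 1; 0->1 ok
  pos 4: x in {2}, choose 2; 1->2 ok
  pos 5: y in {0,1}, choose 1; 2->1 ok
  pos 6: z in {3}, choose 3; 1->3 ok
  pos 7: y in {0,1}, choose 0; 3->0 ok
  pos 8: y in {0,1}, choose 0; 0->0 ok
  pos 9: y in {0,1}, choose 1; 0->1 ok

0,1,0,1,2,1,3,0,0,1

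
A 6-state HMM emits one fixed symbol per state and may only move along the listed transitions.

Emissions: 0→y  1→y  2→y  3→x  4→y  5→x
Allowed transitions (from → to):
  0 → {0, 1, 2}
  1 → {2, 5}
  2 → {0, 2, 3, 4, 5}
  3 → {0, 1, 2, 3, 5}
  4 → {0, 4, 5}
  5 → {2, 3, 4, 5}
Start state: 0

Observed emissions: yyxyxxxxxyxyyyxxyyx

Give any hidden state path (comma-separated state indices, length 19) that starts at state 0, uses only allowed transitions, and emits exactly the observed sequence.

  t0 'y' -> {0,1,2,4}, take 0 (start)
  t1 'y' -> {0,1,2,4}, take 1 (0->1 ok)
  t2 'x' -> {3,5}, take 5 (1->5 ok)
  t3 'y' -> {0,1,2,4}, take 2 (5->2 ok)
  t4 'x' -> {3,5}, take 5 (2->5 ok)
  t5 'x' -> {3,5}, take 5 (5->5 ok)
  t6 'x' -> {3,5}, take 3 (5->3 ok)
  t7 'x' -> {3,5}, take 3 (3->3 ok)
  t8 'x' -> {3,5}, take 5 (3->5 ok)
  t9 'y' -> {0,1,2,4}, take 2 (5->2 ok)
  t10 'x' -> {3,5}, take 3 (2->3 ok)
  t11 'y' -> {0,1,2,4}, take 0 (3->0 ok)
  t12 'y' -> {0,1,2,4}, take 2 (0->2 ok)
  t13 'y' -> {0,1,2,4}, take 2 (2->2 ok)
  t14 'x' -> {3,5}, take 5 (2->5 ok)
  t15 'x' -> {3,5}, take 5 (5->5 ok)
  t16 'y' -> {0,1,2,4}, take 2 (5->2 ok)
  t17 'y' -> {0,1,2,4}, take 2 (2->2 ok)
  t18 'x' -> {3,5}, take 5 (2->5 ok)

0,1,5,2,5,5,3,3,5,2,3,0,2,2,5,5,2,2,5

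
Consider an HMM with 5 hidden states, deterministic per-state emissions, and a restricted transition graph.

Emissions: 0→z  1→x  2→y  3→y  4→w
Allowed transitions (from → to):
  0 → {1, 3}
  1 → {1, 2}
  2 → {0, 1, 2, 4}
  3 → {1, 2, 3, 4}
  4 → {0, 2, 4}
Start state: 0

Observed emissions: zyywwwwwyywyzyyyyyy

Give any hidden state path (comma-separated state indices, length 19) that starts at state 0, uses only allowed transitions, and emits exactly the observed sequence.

0,3,3,4,4,4,4,4,2,2,4,2,0,3,3,3,3,3,2

  [0] z  {0}  => 0  start
  [1] y  {2,3}  => 3  0->3 ok
  [2] y  {2,3}  => 3  3->3 ok
  [3] w  {4}  => 4  3->4 ok
  [4] w  {4}  => 4  4->4 ok
  [5] w  {4}  => 4  4->4 ok
  [6] w  {4}  => 4  4->4 ok
  [7] w  {4}  => 4  4->4 ok
  [8] y  {2,3}  => 2  4->2 ok
  [9] y  {2,3}  => 2  2->2 ok
  [10] w  {4}  => 4  2->4 ok
  [11] y  {2,3}  => 2  4->2 ok
  [12] z  {0}  => 0  2->0 ok
  [13] y  {2,3}  => 3  0->3 ok
  [14] y  {2,3}  => 3  3->3 ok
  [15] y  {2,3}  => 3  3->3 ok
  [16] y  {2,3}  => 3  3->3 ok
  [17] y  {2,3}  => 3  3->3 ok
  [18] y  {2,3}  => 2  3->2 ok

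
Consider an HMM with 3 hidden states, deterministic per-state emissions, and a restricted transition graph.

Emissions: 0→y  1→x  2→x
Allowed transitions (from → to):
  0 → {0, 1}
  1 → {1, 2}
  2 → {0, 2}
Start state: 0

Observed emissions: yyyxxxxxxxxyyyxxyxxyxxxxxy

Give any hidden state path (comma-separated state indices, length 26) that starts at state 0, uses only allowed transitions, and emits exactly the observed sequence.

0,0,0,1,1,1,1,1,1,2,2,0,0,0,1,2,0,1,2,0,1,1,1,2,2,0

  [0] y  {0}  => 0  start
  [1] y  {0}  => 0  0->0 ok
  [2] y  {0}  => 0  0->0 ok
  [3] x  {1,2}  => 1  0->1 ok
  [4] x  {1,2}  => 1  1->1 ok
  [5] x  {1,2}  => 1  1->1 ok
  [6] x  {1,2}  => 1  1->1 ok
  [7] x  {1,2}  => 1  1->1 ok
  [8] x  {1,2}  => 1  1->1 ok
  [9] x  {1,2}  => 2  1->2 ok
  [10] x  {1,2}  => 2  2->2 ok
  [11] y  {0}  => 0  2->0 ok
  [12] y  {0}  => 0  0->0 ok
  [13] y  {0}  => 0  0->0 ok
  [14] x  {1,2}  => 1  0->1 ok
  [15] x  {1,2}  => 2  1->2 ok
  [16] y  {0}  => 0  2->0 ok
  [17] x  {1,2}  => 1  0->1 ok
  [18] x  {1,2}  => 2  1->2 ok
  [19] y  {0}  => 0  2->0 ok
  [20] x  {1,2}  => 1  0->1 ok
  [21] x  {1,2}  => 1  1->1 ok
  [22] x  {1,2}  => 1  1->1 ok
  [23] x  {1,2}  => 2  1->2 ok
  [24] x  {1,2}  => 2  2->2 ok
  [25] y  {0}  => 0  2->0 ok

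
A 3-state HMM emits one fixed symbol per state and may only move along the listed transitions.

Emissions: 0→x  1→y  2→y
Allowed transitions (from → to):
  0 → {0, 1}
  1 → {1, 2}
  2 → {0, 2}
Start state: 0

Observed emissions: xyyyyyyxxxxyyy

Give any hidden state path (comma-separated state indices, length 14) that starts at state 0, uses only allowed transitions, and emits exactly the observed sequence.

  t0 'x' -> {0}, take 0 (start)
  t1 'y' -> {1,2}, take 1 (0->1 ok)
  t2 'y' -> {1,2}, take 1 (1->1 ok)
  t3 'y' -> {1,2}, take 1 (1->1 ok)
  t4 'y' -> {1,2}, take 1 (1->1 ok)
  t5 'y' -> {1,2}, take 2 (1->2 ok)
  t6 'y' -> {1,2}, take 2 (2->2 ok)
  t7 'x' -> {0}, take 0 (2->0 ok)
  t8 'x' -> {0}, take 0 (0->0 ok)
  t9 'x' -> {0}, take 0 (0->0 ok)
  t10 'x' -> {0}, take 0 (0->0 ok)
  t11 'y' -> {1,2}, take 1 (0->1 ok)
  t12 'y' -> {1,2}, take 2 (1->2 ok)
  t13 'y' -> {1,2}, take 2 (2->2 ok)

0,1,1,1,1,2,2,0,0,0,0,1,2,2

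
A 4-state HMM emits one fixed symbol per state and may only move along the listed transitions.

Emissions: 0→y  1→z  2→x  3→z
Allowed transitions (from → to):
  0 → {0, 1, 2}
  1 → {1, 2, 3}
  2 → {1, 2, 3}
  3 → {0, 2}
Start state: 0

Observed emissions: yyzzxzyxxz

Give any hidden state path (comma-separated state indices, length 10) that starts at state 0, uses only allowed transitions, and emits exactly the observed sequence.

  pos 0: y in {0}, choose 0; start
  pos 1: y in {0}, choose 0; 0->0 ok
  pos 2: z in {1,3}, choose 1; 0->1 ok
  pos 3: z in {1,3}, choose 1; 1->1 ok
  pos 4: x in {2}, choose 2; 1->2 ok
  pos 5: z in {1,3}, choose 3; 2->3 ok
  pos 6: y in {0}, choose 0; 3->0 ok
  pos 7: x in {2}, choose 2; 0->2 ok
  pos 8: x in {2}, choose 2; 2->2 ok
  pos 9: z in {1,3}, choose 3; 2->3 ok

0,0,1,1,2,3,0,2,2,3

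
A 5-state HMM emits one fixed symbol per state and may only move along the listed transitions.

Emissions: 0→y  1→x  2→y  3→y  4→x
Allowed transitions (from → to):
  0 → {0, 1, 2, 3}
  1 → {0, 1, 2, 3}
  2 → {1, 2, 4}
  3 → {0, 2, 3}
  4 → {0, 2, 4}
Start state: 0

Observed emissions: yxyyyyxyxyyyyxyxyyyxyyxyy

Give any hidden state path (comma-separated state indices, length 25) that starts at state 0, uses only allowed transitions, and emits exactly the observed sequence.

0,1,0,3,3,0,1,0,1,0,3,0,2,4,2,1,0,3,2,1,2,2,1,3,0

  0: obs=y cand={0,2,3} pick 0 [start]
  1: obs=x cand={1,4} pick 1 [0->1 ok]
  2: obs=y cand={0,2,3} pick 0 [1->0 ok]
  3: obs=y cand={0,2,3} pick 3 [0->3 ok]
  4: obs=y cand={0,2,3} pick 3 [3->3 ok]
  5: obs=y cand={0,2,3} pick 0 [3->0 ok]
  6: obs=x cand={1,4} pick 1 [0->1 ok]
  7: obs=y cand={0,2,3} pick 0 [1->0 ok]
  8: obs=x cand={1,4} pick 1 [0->1 ok]
  9: obs=y cand={0,2,3} pick 0 [1->0 ok]
  10: obs=y cand={0,2,3} pick 3 [0->3 ok]
  11: obs=y cand={0,2,3} pick 0 [3->0 ok]
  12: obs=y cand={0,2,3} pick 2 [0->2 ok]
  13: obs=x cand={1,4} pick 4 [2->4 ok]
  14: obs=y cand={0,2,3} pick 2 [4->2 ok]
  15: obs=x cand={1,4} pick 1 [2->1 ok]
  16: obs=y cand={0,2,3} pick 0 [1->0 ok]
  17: obs=y cand={0,2,3} pick 3 [0->3 ok]
  18: obs=y cand={0,2,3} pick 2 [3->2 ok]
  19: obs=x cand={1,4} pick 1 [2->1 ok]
  20: obs=y cand={0,2,3} pick 2 [1->2 ok]
  21: obs=y cand={0,2,3} pick 2 [2->2 ok]
  22: obs=x cand={1,4} pick 1 [2->1 ok]
  23: obs=y cand={0,2,3} pick 3 [1->3 ok]
  24: obs=y cand={0,2,3} pick 0 [3->0 ok]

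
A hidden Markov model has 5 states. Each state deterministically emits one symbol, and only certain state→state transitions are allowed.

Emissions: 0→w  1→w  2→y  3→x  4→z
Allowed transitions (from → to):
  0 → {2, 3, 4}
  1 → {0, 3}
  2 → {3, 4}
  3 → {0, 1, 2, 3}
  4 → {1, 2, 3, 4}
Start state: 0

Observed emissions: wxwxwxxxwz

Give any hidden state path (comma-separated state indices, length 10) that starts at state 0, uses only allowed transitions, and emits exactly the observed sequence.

  t0 'w' -> {0,1}, take 0 (start)
  t1 'x' -> {3}, take 3 (0->3 ok)
  t2 'w' -> {0,1}, take 0 (3->0 ok)
  t3 'x' -> {3}, take 3 (0->3 ok)
  t4 'w' -> {0,1}, take 0 (3->0 ok)
  t5 'x' -> {3}, take 3 (0->3 ok)
  t6 'x' -> {3}, take 3 (3->3 ok)
  t7 'x' -> {3}, take 3 (3->3 ok)
  t8 'w' -> {0,1}, take 0 (3->0 ok)
  t9 'z' -> {4}, take 4 (0->4 ok)

0,3,0,3,0,3,3,3,0,4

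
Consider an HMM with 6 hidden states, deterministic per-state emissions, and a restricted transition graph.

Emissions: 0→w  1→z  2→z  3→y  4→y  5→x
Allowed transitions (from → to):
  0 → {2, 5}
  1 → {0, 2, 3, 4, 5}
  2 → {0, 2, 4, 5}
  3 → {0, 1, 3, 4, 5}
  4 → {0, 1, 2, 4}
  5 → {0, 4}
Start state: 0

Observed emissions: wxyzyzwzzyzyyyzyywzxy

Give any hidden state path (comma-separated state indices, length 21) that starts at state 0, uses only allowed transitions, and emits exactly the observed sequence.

  [0] w  {0}  => 0  start
  [1] x  {5}  => 5  0->5 ok
  [2] y  {3,4}  => 4  5->4 ok
  [3] z  {1,2}  => 2  4->2 ok
  [4] y  {3,4}  => 4  2->4 ok
  [5] z  {1,2}  => 2  4->2 ok
  [6] w  {0}  => 0  2->0 ok
  [7] z  {1,2}  => 2  0->2 ok
  [8] z  {1,2}  => 2  2->2 ok
  [9] y  {3,4}  => 4  2->4 ok
  [10] z  {1,2}  => 1  4->1 ok
  [11] y  {3,4}  => 3  1->3 ok
  [12] y  {3,4}  => 3  3->3 ok
  [13] y  {3,4}  => 4  3->4 ok
  [14] z  {1,2}  => 2  4->2 ok
  [15] y  {3,4}  => 4  2->4 ok
  [16] y  {3,4}  => 4  4->4 ok
  [17] w  {0}  => 0  4->0 ok
  [18] z  {1,2}  => 2  0->2 ok
  [19] x  {5}  => 5  2->5 ok
  [20] y  {3,4}  => 4  5->4 ok

0,5,4,2,4,2,0,2,2,4,1,3,3,4,2,4,4,0,2,5,4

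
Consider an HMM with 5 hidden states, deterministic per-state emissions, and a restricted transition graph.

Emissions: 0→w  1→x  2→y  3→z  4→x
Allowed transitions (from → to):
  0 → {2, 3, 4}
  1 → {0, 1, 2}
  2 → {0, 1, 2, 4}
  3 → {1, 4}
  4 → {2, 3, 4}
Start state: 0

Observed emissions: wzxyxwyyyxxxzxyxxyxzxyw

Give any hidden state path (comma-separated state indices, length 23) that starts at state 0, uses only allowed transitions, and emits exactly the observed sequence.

  [0] w  {0}  => 0  start
  [1] z  {3}  => 3  0->3 ok
  [2] x  {1,4}  => 4  3->4 ok
  [3] y  {2}  => 2  4->2 ok
  [4] x  {1,4}  => 1  2->1 ok
  [5] w  {0}  => 0  1->0 ok
  [6] y  {2}  => 2  0->2 ok
  [7] y  {2}  => 2  2->2 ok
  [8] y  {2}  => 2  2->2 ok
  [9] x  {1,4}  => 4  2->4 ok
  [10] x  {1,4}  => 4  4->4 ok
  [11] x  {1,4}  => 4  4->4 ok
  [12] z  {3}  => 3  4->3 ok
  [13] x  {1,4}  => 4  3->4 ok
  [14] y  {2}  => 2  4->2 ok
  [15] x  {1,4}  => 1  2->1 ok
  [16] x  {1,4}  => 1  1->1 ok
  [17] y  {2}  => 2  1->2 ok
  [18] x  {1,4}  => 4  2->4 ok
  [19] z  {3}  => 3  4->3 ok
  [20] x  {1,4}  => 4  3->4 ok
  [21] y  {2}  => 2  4->2 ok
  [22] w  {0}  => 0  2->0 ok

0,3,4,2,1,0,2,2,2,4,4,4,3,4,2,1,1,2,4,3,4,2,0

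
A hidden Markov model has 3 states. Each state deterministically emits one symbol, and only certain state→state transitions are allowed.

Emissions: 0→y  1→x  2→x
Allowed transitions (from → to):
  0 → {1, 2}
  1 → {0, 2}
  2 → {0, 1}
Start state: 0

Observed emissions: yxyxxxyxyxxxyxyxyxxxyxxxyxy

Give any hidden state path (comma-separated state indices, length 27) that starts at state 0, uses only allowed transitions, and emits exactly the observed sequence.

  t0 'y' -> {0}, take 0 (start)
  t1 'x' -> {1,2}, take 1 (0->1 ok)
  t2 'y' -> {0}, take 0 (1->0 ok)
  t3 'x' -> {1,2}, take 1 (0->1 ok)
  t4 'x' -> {1,2}, take 2 (1->2 ok)
  t5 'x' -> {1,2}, take 1 (2->1 ok)
  t6 'y' -> {0}, take 0 (1->0 ok)
  t7 'x' -> {1,2}, take 2 (0->2 ok)
  t8 'y' -> {0}, take 0 (2->0 ok)
  t9 'x' -> {1,2}, take 1 (0->1 ok)
  t10 'x' -> {1,2}, take 2 (1->2 ok)
  t11 'x' -> {1,2}, take 1 (2->1 ok)
  t12 'y' -> {0}, take 0 (1->0 ok)
  t13 'x' -> {1,2}, take 1 (0->1 ok)
  t14 'y' -> {0}, take 0 (1->0 ok)
  t15 'x' -> {1,2}, take 1 (0->1 ok)
  t16 'y' -> {0}, take 0 (1->0 ok)
  t17 'x' -> {1,2}, take 2 (0->2 ok)
  t18 'x' -> {1,2}, take 1 (2->1 ok)
  t19 'x' -> {1,2}, take 2 (1->2 ok)
  t20 'y' -> {0}, take 0 (2->0 ok)
  t21 'x' -> {1,2}, take 1 (0->1 ok)
  t22 'x' -> {1,2}, take 2 (1->2 ok)
  t23 'x' -> {1,2}, take 1 (2->1 ok)
  t24 'y' -> {0}, take 0 (1->0 ok)
  t25 'x' -> {1,2}, take 2 (0->2 ok)
  t26 'y' -> {0}, take 0 (2->0 ok)

0,1,0,1,2,1,0,2,0,1,2,1,0,1,0,1,0,2,1,2,0,1,2,1,0,2,0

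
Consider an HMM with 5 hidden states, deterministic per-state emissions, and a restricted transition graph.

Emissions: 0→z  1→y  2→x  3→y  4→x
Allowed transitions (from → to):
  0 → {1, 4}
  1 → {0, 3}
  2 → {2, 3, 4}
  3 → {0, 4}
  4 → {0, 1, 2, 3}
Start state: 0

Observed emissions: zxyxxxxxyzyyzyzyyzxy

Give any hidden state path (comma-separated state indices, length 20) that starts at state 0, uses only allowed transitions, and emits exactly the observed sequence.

0,4,3,4,2,2,2,4,3,0,1,3,0,1,0,1,3,0,4,1

  pos 0: z in {0}, choose 0; start
  pos 1: x in {2,4}, choose 4; 0->4 ok
  pos 2: y in {1,3}, choose 3; 4->3 ok
  pos 3: x in {2,4}, choose 4; 3->4 ok
  pos 4: x in {2,4}, choose 2; 4->2 ok
  pos 5: x in {2,4}, choose 2; 2->2 ok
  pos 6: x in {2,4}, choose 2; 2->2 ok
  pos 7: x in {2,4}, choose 4; 2->4 ok
  pos 8: y in {1,3}, choose 3; 4->3 ok
  pos 9: z in {0}, choose 0; 3->0 ok
  pos 10: y in {1,3}, choose 1; 0->1 ok
  pos 11: y in {1,3}, choose 3; 1->3 ok
  pos 12: z in {0}, choose 0; 3->0 ok
  pos 13: y in {1,3}, choose 1; 0->1 ok
  pos 14: z in {0}, choose 0; 1->0 ok
  pos 15: y in {1,3}, choose 1; 0->1 ok
  pos 16: y in {1,3}, choose 3; 1->3 ok
  pos 17: z in {0}, choose 0; 3->0 ok
  pos 18: x in {2,4}, choose 4; 0->4 ok
  pos 19: y in {1,3}, choose 1; 4->1 ok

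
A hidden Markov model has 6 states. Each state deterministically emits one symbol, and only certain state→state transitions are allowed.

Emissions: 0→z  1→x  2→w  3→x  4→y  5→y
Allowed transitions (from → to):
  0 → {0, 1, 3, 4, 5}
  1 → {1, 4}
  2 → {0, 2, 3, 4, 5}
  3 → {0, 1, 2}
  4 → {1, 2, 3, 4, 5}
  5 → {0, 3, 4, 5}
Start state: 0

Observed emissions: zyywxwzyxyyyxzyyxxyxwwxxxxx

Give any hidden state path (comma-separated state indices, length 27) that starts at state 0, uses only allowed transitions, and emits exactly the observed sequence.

0,4,4,2,3,2,0,4,1,4,4,5,3,0,4,5,3,1,4,3,2,2,3,1,1,1,1

  0: obs=z cand={0} pick 0 [start]
  1: obs=y cand={4,5} pick 4 [0->4 ok]
  2: obs=y cand={4,5} pick 4 [4->4 ok]
  3: obs=w cand={2} pick 2 [4->2 ok]
  4: obs=x cand={1,3} pick 3 [2->3 ok]
  5: obs=w cand={2} pick 2 [3->2 ok]
  6: obs=z cand={0} pick 0 [2->0 ok]
  7: obs=y cand={4,5} pick 4 [0->4 ok]
  8: obs=x cand={1,3} pick 1 [4->1 ok]
  9: obs=y cand={4,5} pick 4 [1->4 ok]
  10: obs=y cand={4,5} pick 4 [4->4 ok]
  11: obs=y cand={4,5} pick 5 [4->5 ok]
  12: obs=x cand={1,3} pick 3 [5->3 ok]
  13: obs=z cand={0} pick 0 [3->0 ok]
  14: obs=y cand={4,5} pick 4 [0->4 ok]
  15: obs=y cand={4,5} pick 5 [4->5 ok]
  16: obs=x cand={1,3} pick 3 [5->3 ok]
  17: obs=x cand={1,3} pick 1 [3->1 ok]
  18: obs=y cand={4,5} pick 4 [1->4 ok]
  19: obs=x cand={1,3} pick 3 [4->3 ok]
  20: obs=w cand={2} pick 2 [3->2 ok]
  21: obs=w cand={2} pick 2 [2->2 ok]
  22: obs=x cand={1,3} pick 3 [2->3 ok]
  23: obs=x cand={1,3} pick 1 [3->1 ok]
  24: obs=x cand={1,3} pick 1 [1->1 ok]
  25: obs=x cand={1,3} pick 1 [1->1 ok]
  26: obs=x cand={1,3} pick 1 [1->1 ok]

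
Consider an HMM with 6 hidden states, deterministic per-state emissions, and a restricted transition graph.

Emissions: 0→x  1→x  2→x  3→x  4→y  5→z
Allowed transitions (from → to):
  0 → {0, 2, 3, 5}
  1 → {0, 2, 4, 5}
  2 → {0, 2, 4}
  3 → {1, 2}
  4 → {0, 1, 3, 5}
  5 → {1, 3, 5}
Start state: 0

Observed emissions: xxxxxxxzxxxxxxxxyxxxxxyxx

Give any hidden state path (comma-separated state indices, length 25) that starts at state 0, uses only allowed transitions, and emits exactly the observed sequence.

  t0 'x' -> {0,1,2,3}, take 0 (start)
  t1 'x' -> {0,1,2,3}, take 3 (0->3 ok)
  t2 'x' -> {0,1,2,3}, take 2 (3->2 ok)
  t3 'x' -> {0,1,2,3}, take 2 (2->2 ok)
  t4 'x' -> {0,1,2,3}, take 0 (2->0 ok)
  t5 'x' -> {0,1,2,3}, take 3 (0->3 ok)
  t6 'x' -> {0,1,2,3}, take 1 (3->1 ok)
  t7 'z' -> {5}, take 5 (1->5 ok)
  t8 'x' -> {0,1,2,3}, take 3 (5->3 ok)
  t9 'x' -> {0,1,2,3}, take 1 (3->1 ok)
  t10 'x' -> {0,1,2,3}, take 2 (1->2 ok)
  t11 'x' -> {0,1,2,3}, take 2 (2->2 ok)
  t12 'x' -> {0,1,2,3}, take 0 (2->0 ok)
  t13 'x' -> {0,1,2,3}, take 2 (0->2 ok)
  t14 'x' -> {0,1,2,3}, take 2 (2->2 ok)
  t15 'x' -> {0,1,2,3}, take 2 (2->2 ok)
  t16 'y' -> {4}, take 4 (2->4 ok)
  t17 'x' -> {0,1,2,3}, take 1 (4->1 ok)
  t18 'x' -> {0,1,2,3}, take 0 (1->0 ok)
  t19 'x' -> {0,1,2,3}, take 3 (0->3 ok)
  t20 'x' -> {0,1,2,3}, take 1 (3->1 ok)
  t21 'x' -> {0,1,2,3}, take 2 (1->2 ok)
  t22 'y' -> {4}, take 4 (2->4 ok)
  t23 'x' -> {0,1,2,3}, take 0 (4->0 ok)
  t24 'x' -> {0,1,2,3}, take 0 (0->0 ok)

0,3,2,2,0,3,1,5,3,1,2,2,0,2,2,2,4,1,0,3,1,2,4,0,0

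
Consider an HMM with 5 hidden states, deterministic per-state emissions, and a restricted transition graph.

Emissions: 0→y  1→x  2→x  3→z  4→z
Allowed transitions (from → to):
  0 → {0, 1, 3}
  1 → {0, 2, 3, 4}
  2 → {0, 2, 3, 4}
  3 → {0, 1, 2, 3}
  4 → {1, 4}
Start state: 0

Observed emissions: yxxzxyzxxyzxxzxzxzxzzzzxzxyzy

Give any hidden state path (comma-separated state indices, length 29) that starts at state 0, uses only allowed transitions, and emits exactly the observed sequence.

0,1,2,3,2,0,3,2,2,0,3,1,2,3,2,3,2,3,1,4,4,4,4,1,3,1,0,3,0

  [0] y  {0}  => 0  start
  [1] x  {1,2}  => 1  0->1 ok
  [2] x  {1,2}  => 2  1->2 ok
  [3] z  {3,4}  => 3  2->3 ok
  [4] x  {1,2}  => 2  3->2 ok
  [5] y  {0}  => 0  2->0 ok
  [6] z  {3,4}  => 3  0->3 ok
  [7] x  {1,2}  => 2  3->2 ok
  [8] x  {1,2}  => 2  2->2 ok
  [9] y  {0}  => 0  2->0 ok
  [10] z  {3,4}  => 3  0->3 ok
  [11] x  {1,2}  => 1  3->1 ok
  [12] x  {1,2}  => 2  1->2 ok
  [13] z  {3,4}  => 3  2->3 ok
  [14] x  {1,2}  => 2  3->2 ok
  [15] z  {3,4}  => 3  2->3 ok
  [16] x  {1,2}  => 2  3->2 ok
  [17] z  {3,4}  => 3  2->3 ok
  [18] x  {1,2}  => 1  3->1 ok
  [19] z  {3,4}  => 4  1->4 ok
  [20] z  {3,4}  => 4  4->4 ok
  [21] z  {3,4}  => 4  4->4 ok
  [22] z  {3,4}  => 4  4->4 ok
  [23] x  {1,2}  => 1  4->1 ok
  [24] z  {3,4}  => 3  1->3 ok
  [25] x  {1,2}  => 1  3->1 ok
  [26] y  {0}  => 0  1->0 ok
  [27] z  {3,4}  => 3  0->3 ok
  [28] y  {0}  => 0  3->0 ok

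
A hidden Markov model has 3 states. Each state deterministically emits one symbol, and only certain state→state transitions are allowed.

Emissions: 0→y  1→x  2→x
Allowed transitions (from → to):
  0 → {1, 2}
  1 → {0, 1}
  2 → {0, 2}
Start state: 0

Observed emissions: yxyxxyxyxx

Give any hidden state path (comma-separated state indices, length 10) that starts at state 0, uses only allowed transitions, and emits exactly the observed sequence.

  pos 0: y in {0}, choose 0; start
  pos 1: x in {1,2}, choose 1; 0->1 ok
  pos 2: y in {0}, choose 0; 1->0 ok
  pos 3: x in {1,2}, choose 1; 0->1 ok
  pos 4: x in {1,2}, choose 1; 1->1 ok
  pos 5: y in {0}, choose 0; 1->0 ok
  pos 6: x in {1,2}, choose 1; 0->1 ok
  pos 7: y in {0}, choose 0; 1->0 ok
  pos 8: x in {1,2}, choose 2; 0->2 ok
  pos 9: x in {1,2}, choose 2; 2->2 ok

0,1,0,1,1,0,1,0,2,2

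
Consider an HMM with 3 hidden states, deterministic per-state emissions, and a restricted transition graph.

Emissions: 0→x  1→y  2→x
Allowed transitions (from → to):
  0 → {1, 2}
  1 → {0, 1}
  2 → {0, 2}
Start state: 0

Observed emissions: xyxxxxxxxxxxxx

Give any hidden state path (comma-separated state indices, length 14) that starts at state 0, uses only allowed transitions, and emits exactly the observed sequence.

0,1,0,2,0,2,2,2,2,0,2,0,2,0

  pos 0: x in {0,2}, choose 0; start
  pos 1: y in {1}, choose 1; 0->1 ok
  pos 2: x in {0,2}, choose 0; 1->0 ok
  pos 3: x in {0,2}, choose 2; 0->2 ok
  pos 4: x in {0,2}, choose 0; 2->0 ok
  pos 5: x in {0,2}, choose 2; 0->2 ok
  pos 6: x in {0,2}, choose 2; 2->2 ok
  pos 7: x in {0,2}, choose 2; 2->2 ok
  pos 8: x in {0,2}, choose 2; 2->2 ok
  pos 9: x in {0,2}, choose 0; 2->0 ok
  pos 10: x in {0,2}, choose 2; 0->2 ok
  pos 11: x in {0,2}, choose 0; 2->0 ok
  pos 12: x in {0,2}, choose 2; 0->2 ok
  pos 13: x in {0,2}, choose 0; 2->0 ok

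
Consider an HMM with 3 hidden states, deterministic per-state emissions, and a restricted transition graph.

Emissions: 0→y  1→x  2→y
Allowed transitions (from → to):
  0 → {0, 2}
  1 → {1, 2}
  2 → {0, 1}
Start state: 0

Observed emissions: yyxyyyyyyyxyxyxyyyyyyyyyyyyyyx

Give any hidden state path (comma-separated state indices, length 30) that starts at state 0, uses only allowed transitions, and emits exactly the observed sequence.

0,2,1,2,0,0,0,0,0,2,1,2,1,2,1,2,0,0,0,2,0,0,2,0,0,0,2,0,2,1

  pos 0: y in {0,2}, choose 0; start
  pos 1: y in {0,2}, choose 2; 0->2 ok
  pos 2: x in {1}, choose 1; 2->1 ok
  pos 3: y in {0,2}, choose 2; 1->2 ok
  pos 4: y in {0,2}, choose 0; 2->0 ok
  pos 5: y in {0,2}, choose 0; 0->0 ok
  pos 6: y in {0,2}, choose 0; 0->0 ok
  pos 7: y in {0,2}, choose 0; 0->0 ok
  pos 8: y in {0,2}, choose 0; 0->0 ok
  pos 9: y in {0,2}, choose 2; 0->2 ok
  pos 10: x in {1}, choose 1; 2->1 ok
  pos 11: y in {0,2}, choose 2; 1->2 ok
  pos 12: x in {1}, choose 1; 2->1 ok
  pos 13: y in {0,2}, choose 2; 1->2 ok
  pos 14: x in {1}, choose 1; 2->1 ok
  pos 15: y in {0,2}, choose 2; 1->2 ok
  pos 16: y in {0,2}, choose 0; 2->0 ok
  pos 17: y in {0,2}, choose 0; 0->0 ok
  pos 18: y in {0,2}, choose 0; 0->0 ok
  pos 19: y in {0,2}, choose 2; 0->2 ok
  pos 20: y in {0,2}, choose 0; 2->0 ok
  pos 21: y in {0,2}, choose 0; 0->0 ok
  pos 22: y in {0,2}, choose 2; 0->2 ok
  pos 23: y in {0,2}, choose 0; 2->0 ok
  pos 24: y in {0,2}, choose 0; 0->0 ok
  pos 25: y in {0,2}, choose 0; 0->0 ok
  pos 26: y in {0,2}, choose 2; 0->2 ok
  pos 27: y in {0,2}, choose 0; 2->0 ok
  pos 28: y in {0,2}, choose 2; 0->2 ok
  pos 29: x in {1}, choose 1; 2->1 ok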